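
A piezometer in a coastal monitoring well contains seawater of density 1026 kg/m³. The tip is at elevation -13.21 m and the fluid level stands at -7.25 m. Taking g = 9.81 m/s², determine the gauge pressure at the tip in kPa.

Pressure head ψ = h − z = -7.25 − (-13.21) = 5.96 m.
P = ρgψ = 1026 × 9.81 × 5.96 = 59988 Pa ≈ 60.0 kPa.

P ≈ 60.0 kPa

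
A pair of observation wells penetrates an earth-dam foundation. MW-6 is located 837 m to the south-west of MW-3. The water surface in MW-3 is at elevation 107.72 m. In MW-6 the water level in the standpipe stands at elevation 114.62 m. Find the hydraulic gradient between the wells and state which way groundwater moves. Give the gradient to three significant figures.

i ≈ 0.00824; groundwater flows toward the north-east

Total head at MW-3: h = 107.72 m (water level in the piezometer is the total head).
Total head at MW-6: h = 114.62 m (water level in the piezometer is the total head).
Head difference: h(MW-3) − h(MW-6) = 107.72 − 114.62 = -6.90 m.
Hydraulic gradient: i = |Δh| / L = 6.90 / 837 = 0.00824.
Flow is from higher to lower head: from MW-6 toward MW-3, i.e. toward the north-east.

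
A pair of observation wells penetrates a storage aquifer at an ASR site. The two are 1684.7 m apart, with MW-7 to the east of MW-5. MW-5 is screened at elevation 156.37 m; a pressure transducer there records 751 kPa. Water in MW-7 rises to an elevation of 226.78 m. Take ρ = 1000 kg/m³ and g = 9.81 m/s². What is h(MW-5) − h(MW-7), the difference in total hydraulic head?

Pressure head at MW-5: ψ = P/(ρg) = 751×1000 / (1000 × 9.81) = 76.55 m.
Total head at MW-5: h = z + ψ = 156.37 + 76.55 = 232.92 m.
Total head at MW-7: h = 226.78 m (water level in the piezometer is the total head).
Head difference: h(MW-5) − h(MW-7) = 232.92 − 226.78 = 6.14 m.

Δh ≈ 6.14 m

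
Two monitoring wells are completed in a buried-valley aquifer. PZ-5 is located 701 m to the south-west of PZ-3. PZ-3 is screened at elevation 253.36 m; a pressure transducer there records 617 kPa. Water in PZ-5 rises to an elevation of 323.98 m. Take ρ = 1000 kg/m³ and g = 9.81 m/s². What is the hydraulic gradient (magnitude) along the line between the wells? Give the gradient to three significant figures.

i ≈ 0.0110

Pressure head at PZ-3: ψ = P/(ρg) = 617×1000 / (1000 × 9.81) = 62.90 m.
Total head at PZ-3: h = z + ψ = 253.36 + 62.90 = 316.26 m.
Total head at PZ-5: h = 323.98 m (water level in the piezometer is the total head).
Head difference: h(PZ-3) − h(PZ-5) = 316.26 − 323.98 = -7.72 m.
Hydraulic gradient: i = |Δh| / L = 7.72 / 701 = 0.0110.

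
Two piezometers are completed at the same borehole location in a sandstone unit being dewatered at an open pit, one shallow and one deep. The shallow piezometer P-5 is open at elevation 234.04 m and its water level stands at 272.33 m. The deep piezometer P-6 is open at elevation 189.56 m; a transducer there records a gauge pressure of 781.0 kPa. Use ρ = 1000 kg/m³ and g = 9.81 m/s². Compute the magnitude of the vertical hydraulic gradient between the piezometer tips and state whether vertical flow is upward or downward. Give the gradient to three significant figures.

Total head at P-5: h = 272.33 m (water level in the standpipe).
Pressure head at P-6: ψ = P/(ρg) = 781.0×1000 / (1000 × 9.81) = 79.61 m.
Total head at P-6: h = z + ψ = 189.56 + 79.61 = 269.17 m.
Δh = h(P-5) − h(P-6) = 272.33 − 269.17 = 3.16 m.
Vertical separation Δz = 234.04 − 189.56 = 44.48 m.
|i_v| = |Δh| / Δz = 3.16 / 44.48 = 0.0710.
Head is higher in the shallow piezometer, so vertical flow is downward (recharge condition).

|i_v| ≈ 0.0710; vertical flow is downward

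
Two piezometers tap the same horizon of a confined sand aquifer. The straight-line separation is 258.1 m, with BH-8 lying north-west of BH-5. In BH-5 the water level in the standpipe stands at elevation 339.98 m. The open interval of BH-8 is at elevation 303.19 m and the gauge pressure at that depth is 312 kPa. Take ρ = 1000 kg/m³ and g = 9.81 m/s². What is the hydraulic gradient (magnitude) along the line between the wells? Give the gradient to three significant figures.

i ≈ 0.0193

Total head at BH-5: h = 339.98 m (water level in the piezometer is the total head).
Pressure head at BH-8: ψ = P/(ρg) = 312×1000 / (1000 × 9.81) = 31.80 m.
Total head at BH-8: h = z + ψ = 303.19 + 31.80 = 334.99 m.
Head difference: h(BH-5) − h(BH-8) = 339.98 − 334.99 = 4.99 m.
Hydraulic gradient: i = |Δh| / L = 4.99 / 258.1 = 0.0193.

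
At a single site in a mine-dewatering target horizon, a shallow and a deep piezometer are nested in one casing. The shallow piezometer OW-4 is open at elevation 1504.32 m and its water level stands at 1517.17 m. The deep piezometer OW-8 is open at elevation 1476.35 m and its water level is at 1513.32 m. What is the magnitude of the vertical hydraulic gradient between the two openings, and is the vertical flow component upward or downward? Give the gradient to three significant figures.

|i_v| ≈ 0.138; vertical flow is downward

Total head at OW-4: h = 1517.17 m (water level in the standpipe).
Total head at OW-8: h = 1513.32 m.
Δh = h(OW-4) − h(OW-8) = 1517.17 − 1513.32 = 3.85 m.
Vertical separation Δz = 1504.32 − 1476.35 = 27.97 m.
|i_v| = |Δh| / Δz = 3.85 / 27.97 = 0.138.
Head is higher in the shallow piezometer, so vertical flow is downward (recharge condition).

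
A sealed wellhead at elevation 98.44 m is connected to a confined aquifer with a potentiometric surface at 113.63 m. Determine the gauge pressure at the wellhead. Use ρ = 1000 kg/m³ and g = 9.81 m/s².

P ≈ 149 kPa

Head above the cap: Δh = 113.63 − 98.44 = 15.19 m.
P = ρgΔh = 1000 × 9.81 × 15.19 = 149014 Pa ≈ 149 kPa.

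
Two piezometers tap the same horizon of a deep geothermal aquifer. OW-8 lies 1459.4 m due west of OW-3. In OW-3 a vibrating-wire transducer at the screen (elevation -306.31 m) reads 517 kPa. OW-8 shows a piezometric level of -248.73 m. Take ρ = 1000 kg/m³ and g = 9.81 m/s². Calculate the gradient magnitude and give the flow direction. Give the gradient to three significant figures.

Pressure head at OW-3: ψ = P/(ρg) = 517×1000 / (1000 × 9.81) = 52.70 m.
Total head at OW-3: h = z + ψ = -306.31 + 52.70 = -253.61 m.
Total head at OW-8: h = -248.73 m (water level in the piezometer is the total head).
Head difference: h(OW-3) − h(OW-8) = -253.61 − (-248.73) = -4.88 m.
Hydraulic gradient: i = |Δh| / L = 4.88 / 1459.4 = 0.00334.
Flow is from higher to lower head: from OW-8 toward OW-3, i.e. toward the east.

i ≈ 0.00334; groundwater flows toward the east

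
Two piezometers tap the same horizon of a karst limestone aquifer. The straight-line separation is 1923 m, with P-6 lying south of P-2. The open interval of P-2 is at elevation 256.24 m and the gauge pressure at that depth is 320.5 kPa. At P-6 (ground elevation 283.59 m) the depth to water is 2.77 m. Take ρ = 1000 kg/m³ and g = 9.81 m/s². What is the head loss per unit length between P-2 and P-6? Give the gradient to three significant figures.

i ≈ 0.00421 m/m

Pressure head at P-2: ψ = P/(ρg) = 320.5×1000 / (1000 × 9.81) = 32.67 m.
Total head at P-2: h = z + ψ = 256.24 + 32.67 = 288.91 m.
Total head at P-6: h = 283.59 − 2.77 = 280.82 m.
Head difference: h(P-2) − h(P-6) = 288.91 − 280.82 = 8.09 m.
Hydraulic gradient: i = |Δh| / L = 8.09 / 1923 = 0.00421.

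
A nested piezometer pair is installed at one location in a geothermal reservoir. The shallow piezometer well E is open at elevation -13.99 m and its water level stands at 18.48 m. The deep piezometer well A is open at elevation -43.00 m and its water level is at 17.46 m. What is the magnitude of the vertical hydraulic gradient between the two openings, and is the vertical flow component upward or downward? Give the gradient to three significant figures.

|i_v| ≈ 0.0352; vertical flow is downward

Total head at well E: h = 18.48 m (water level in the standpipe).
Total head at well A: h = 17.46 m.
Δh = h(well E) − h(well A) = 18.48 − 17.46 = 1.02 m.
Vertical separation Δz = -13.99 − (-43.00) = 29.01 m.
|i_v| = |Δh| / Δz = 1.02 / 29.01 = 0.0352.
Head is higher in the shallow piezometer, so vertical flow is downward (recharge condition).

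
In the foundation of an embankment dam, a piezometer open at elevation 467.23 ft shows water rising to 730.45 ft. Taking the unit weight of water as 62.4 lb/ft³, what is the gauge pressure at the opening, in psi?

P ≈ 114 psi

Pressure head ψ = h − z = 730.45 − 467.23 = 263.22 ft.
P = γ·ψ / 144 = 62.4 × 263.22 / 144 = 114 psi.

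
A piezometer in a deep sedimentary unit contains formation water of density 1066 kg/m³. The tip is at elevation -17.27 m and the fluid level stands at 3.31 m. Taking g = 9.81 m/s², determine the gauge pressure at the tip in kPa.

P ≈ 215 kPa

Pressure head ψ = h − z = 3.31 − (-17.27) = 20.58 m.
P = ρgψ = 1066 × 9.81 × 20.58 = 215215 Pa ≈ 215 kPa.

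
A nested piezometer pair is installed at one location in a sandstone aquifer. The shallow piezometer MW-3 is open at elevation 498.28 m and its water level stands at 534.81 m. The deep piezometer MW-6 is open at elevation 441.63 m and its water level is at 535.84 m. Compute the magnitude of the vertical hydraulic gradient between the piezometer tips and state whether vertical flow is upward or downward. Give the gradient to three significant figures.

|i_v| ≈ 0.0182; vertical flow is upward

Total head at MW-3: h = 534.81 m (water level in the standpipe).
Total head at MW-6: h = 535.84 m.
Δh = h(MW-3) − h(MW-6) = 534.81 − 535.84 = -1.03 m.
Vertical separation Δz = 498.28 − 441.63 = 56.65 m.
|i_v| = |Δh| / Δz = 1.03 / 56.65 = 0.0182.
Head is higher in the deep piezometer, so vertical flow is upward (discharge condition).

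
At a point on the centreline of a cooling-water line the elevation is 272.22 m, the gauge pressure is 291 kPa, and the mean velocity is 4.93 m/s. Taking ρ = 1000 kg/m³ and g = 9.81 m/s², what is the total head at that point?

Pressure head ψ = P/(ρg) = 291×1000 / (1000 × 9.81) = 29.66 m.
Velocity head = v²/(2g) = 4.93² / (2 × 9.81) = 1.239 m.
h = z + ψ + v²/(2g) = 272.22 + 29.66 + 1.239 = 303.12 m.

h ≈ 303.12 m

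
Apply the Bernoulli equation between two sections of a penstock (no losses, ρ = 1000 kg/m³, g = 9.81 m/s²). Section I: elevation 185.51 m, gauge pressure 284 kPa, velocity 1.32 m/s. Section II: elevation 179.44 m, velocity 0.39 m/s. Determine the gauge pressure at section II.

P₂ ≈ 344 kPa

Pressure head at I: ψ₁ = P₁/(ρg) = 284×1000 / (1000 × 9.81) = 28.95 m.
Velocity heads: v₁²/2g = 1.32²/19.62 = 0.089 m; v₂²/2g = 0.39²/19.62 = 0.008 m.
Total head H = z₁ + ψ₁ + v₁²/2g = 185.51 + 28.95 + 0.089 = 214.55 m.
ψ₂ = H − z₂ − v₂²/2g = 214.55 − 179.44 − 0.008 = 35.10 m.
P₂ = ρgψ₂ = 1000 × 9.81 × 35.10 ≈ 344 kPa.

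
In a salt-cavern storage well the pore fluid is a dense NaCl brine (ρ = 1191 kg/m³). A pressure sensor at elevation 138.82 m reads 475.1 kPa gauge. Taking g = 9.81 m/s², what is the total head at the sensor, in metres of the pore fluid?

h ≈ 179.48 m

ψ = P/(ρg) = 475.1×1000 / (1191 × 9.81) = 40.66 m.
h = z + ψ = 138.82 + 40.66 = 179.48 m.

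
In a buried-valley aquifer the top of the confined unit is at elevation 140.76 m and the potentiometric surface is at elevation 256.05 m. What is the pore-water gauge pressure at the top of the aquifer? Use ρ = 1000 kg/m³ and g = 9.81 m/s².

P ≈ 1130 kPa

Pressure head at the aquifer top: ψ = h − z = 256.05 − 140.76 = 115.29 m.
P = ρgψ = 1000 × 9.81 × 115.29 = 1130995 Pa ≈ 1130 kPa.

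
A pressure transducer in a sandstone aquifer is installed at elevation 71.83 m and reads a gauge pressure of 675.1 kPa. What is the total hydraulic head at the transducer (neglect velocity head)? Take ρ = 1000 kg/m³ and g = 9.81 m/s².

ψ = P/(ρg) = 675.1×1000 / (1000 × 9.81) = 68.82 m.
h = z + ψ = 71.83 + 68.82 = 140.65 m.

h ≈ 140.65 m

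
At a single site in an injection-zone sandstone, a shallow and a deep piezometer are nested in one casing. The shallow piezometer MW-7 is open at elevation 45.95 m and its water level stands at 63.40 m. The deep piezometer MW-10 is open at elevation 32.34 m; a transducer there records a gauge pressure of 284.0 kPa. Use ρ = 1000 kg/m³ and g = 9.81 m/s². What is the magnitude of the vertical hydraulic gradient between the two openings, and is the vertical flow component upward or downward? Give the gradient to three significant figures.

|i_v| ≈ 0.155; vertical flow is downward

Total head at MW-7: h = 63.40 m (water level in the standpipe).
Pressure head at MW-10: ψ = P/(ρg) = 284.0×1000 / (1000 × 9.81) = 28.95 m.
Total head at MW-10: h = z + ψ = 32.34 + 28.95 = 61.29 m.
Δh = h(MW-7) − h(MW-10) = 63.40 − 61.29 = 2.11 m.
Vertical separation Δz = 45.95 − 32.34 = 13.61 m.
|i_v| = |Δh| / Δz = 2.11 / 13.61 = 0.155.
Head is higher in the shallow piezometer, so vertical flow is downward (recharge condition).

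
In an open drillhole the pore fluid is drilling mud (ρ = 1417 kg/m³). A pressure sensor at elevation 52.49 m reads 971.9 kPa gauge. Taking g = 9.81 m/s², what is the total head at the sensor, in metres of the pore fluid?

h ≈ 122.41 m

ψ = P/(ρg) = 971.9×1000 / (1417 × 9.81) = 69.92 m.
h = z + ψ = 52.49 + 69.92 = 122.41 m.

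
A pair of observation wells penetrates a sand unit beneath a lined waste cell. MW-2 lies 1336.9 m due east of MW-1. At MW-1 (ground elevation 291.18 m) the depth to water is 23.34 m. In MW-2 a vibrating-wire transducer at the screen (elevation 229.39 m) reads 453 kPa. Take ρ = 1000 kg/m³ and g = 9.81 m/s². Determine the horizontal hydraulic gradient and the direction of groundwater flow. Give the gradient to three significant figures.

Total head at MW-1: h = 291.18 − 23.34 = 267.84 m.
Pressure head at MW-2: ψ = P/(ρg) = 453×1000 / (1000 × 9.81) = 46.18 m.
Total head at MW-2: h = z + ψ = 229.39 + 46.18 = 275.57 m.
Head difference: h(MW-1) − h(MW-2) = 267.84 − 275.57 = -7.73 m.
Hydraulic gradient: i = |Δh| / L = 7.73 / 1336.9 = 0.00578.
Flow is from higher to lower head: from MW-2 toward MW-1, i.e. toward the west.

i ≈ 0.00578; groundwater flows toward the west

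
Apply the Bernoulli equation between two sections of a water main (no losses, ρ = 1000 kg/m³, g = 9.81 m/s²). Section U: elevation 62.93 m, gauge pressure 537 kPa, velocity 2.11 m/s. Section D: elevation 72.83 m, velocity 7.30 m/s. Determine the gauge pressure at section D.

Pressure head at U: ψ₁ = P₁/(ρg) = 537×1000 / (1000 × 9.81) = 54.74 m.
Velocity heads: v₁²/2g = 2.11²/19.62 = 0.227 m; v₂²/2g = 7.30²/19.62 = 2.716 m.
Total head H = z₁ + ψ₁ + v₁²/2g = 62.93 + 54.74 + 0.227 = 117.90 m.
ψ₂ = H − z₂ − v₂²/2g = 117.90 − 72.83 − 2.716 = 42.35 m.
P₂ = ρgψ₂ = 1000 × 9.81 × 42.35 ≈ 415 kPa.

P₂ ≈ 415 kPa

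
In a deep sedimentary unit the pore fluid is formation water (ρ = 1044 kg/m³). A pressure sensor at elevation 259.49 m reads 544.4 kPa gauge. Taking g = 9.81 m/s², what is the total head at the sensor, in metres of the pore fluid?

ψ = P/(ρg) = 544.4×1000 / (1044 × 9.81) = 53.16 m.
h = z + ψ = 259.49 + 53.16 = 312.65 m.

h ≈ 312.65 m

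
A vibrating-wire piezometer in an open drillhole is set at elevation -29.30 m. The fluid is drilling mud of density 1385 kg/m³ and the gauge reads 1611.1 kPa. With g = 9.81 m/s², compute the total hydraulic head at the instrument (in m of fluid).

h ≈ 89.28 m

ψ = P/(ρg) = 1611.1×1000 / (1385 × 9.81) = 118.58 m.
h = z + ψ = -29.30 + 118.58 = 89.28 m.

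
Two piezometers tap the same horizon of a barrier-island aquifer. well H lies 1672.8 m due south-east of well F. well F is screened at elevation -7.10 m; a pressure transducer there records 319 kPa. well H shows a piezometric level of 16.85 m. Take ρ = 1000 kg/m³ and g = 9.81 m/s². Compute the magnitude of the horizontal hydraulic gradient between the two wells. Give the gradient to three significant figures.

i ≈ 0.00512

Pressure head at well F: ψ = P/(ρg) = 319×1000 / (1000 × 9.81) = 32.52 m.
Total head at well F: h = z + ψ = -7.10 + 32.52 = 25.42 m.
Total head at well H: h = 16.85 m (water level in the piezometer is the total head).
Head difference: h(well F) − h(well H) = 25.42 − 16.85 = 8.57 m.
Hydraulic gradient: i = |Δh| / L = 8.57 / 1672.8 = 0.00512.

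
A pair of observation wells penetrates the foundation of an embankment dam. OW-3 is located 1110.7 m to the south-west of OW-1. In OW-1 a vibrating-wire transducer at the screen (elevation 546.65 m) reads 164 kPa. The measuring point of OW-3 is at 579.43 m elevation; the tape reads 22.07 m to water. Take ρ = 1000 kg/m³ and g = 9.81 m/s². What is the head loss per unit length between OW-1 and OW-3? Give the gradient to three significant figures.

Pressure head at OW-1: ψ = P/(ρg) = 164×1000 / (1000 × 9.81) = 16.72 m.
Total head at OW-1: h = z + ψ = 546.65 + 16.72 = 563.37 m.
Total head at OW-3: h = 579.43 − 22.07 = 557.36 m.
Head difference: h(OW-1) − h(OW-3) = 563.37 − 557.36 = 6.01 m.
Hydraulic gradient: i = |Δh| / L = 6.01 / 1110.7 = 0.00541.

i ≈ 0.00541 m/m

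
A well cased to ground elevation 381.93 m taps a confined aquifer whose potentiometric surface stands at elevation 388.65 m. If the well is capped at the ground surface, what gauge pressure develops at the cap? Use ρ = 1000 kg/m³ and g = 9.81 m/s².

P ≈ 65.9 kPa

Head above the cap: Δh = 388.65 − 381.93 = 6.72 m.
P = ρgΔh = 1000 × 9.81 × 6.72 = 65923 Pa ≈ 65.9 kPa.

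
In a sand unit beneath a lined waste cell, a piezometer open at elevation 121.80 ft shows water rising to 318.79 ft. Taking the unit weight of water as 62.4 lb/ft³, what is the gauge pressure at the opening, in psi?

P ≈ 85.4 psi

Pressure head ψ = h − z = 318.79 − 121.80 = 196.99 ft.
P = γ·ψ / 144 = 62.4 × 196.99 / 144 = 85.4 psi.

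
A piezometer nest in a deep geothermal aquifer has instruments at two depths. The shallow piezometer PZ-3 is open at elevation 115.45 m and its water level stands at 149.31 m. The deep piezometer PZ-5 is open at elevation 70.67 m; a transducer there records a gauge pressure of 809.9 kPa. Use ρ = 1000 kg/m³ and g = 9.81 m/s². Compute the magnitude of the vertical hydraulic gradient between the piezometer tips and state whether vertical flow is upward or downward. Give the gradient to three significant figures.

|i_v| ≈ 0.0875; vertical flow is upward

Total head at PZ-3: h = 149.31 m (water level in the standpipe).
Pressure head at PZ-5: ψ = P/(ρg) = 809.9×1000 / (1000 × 9.81) = 82.56 m.
Total head at PZ-5: h = z + ψ = 70.67 + 82.56 = 153.23 m.
Δh = h(PZ-3) − h(PZ-5) = 149.31 − 153.23 = -3.92 m.
Vertical separation Δz = 115.45 − 70.67 = 44.78 m.
|i_v| = |Δh| / Δz = 3.92 / 44.78 = 0.0875.
Head is higher in the deep piezometer, so vertical flow is upward (discharge condition).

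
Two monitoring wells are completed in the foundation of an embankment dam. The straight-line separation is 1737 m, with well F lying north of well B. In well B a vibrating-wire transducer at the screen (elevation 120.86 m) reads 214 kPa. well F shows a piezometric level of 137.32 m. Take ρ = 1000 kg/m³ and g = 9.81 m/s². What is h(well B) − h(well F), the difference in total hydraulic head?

Pressure head at well B: ψ = P/(ρg) = 214×1000 / (1000 × 9.81) = 21.81 m.
Total head at well B: h = z + ψ = 120.86 + 21.81 = 142.67 m.
Total head at well F: h = 137.32 m (water level in the piezometer is the total head).
Head difference: h(well B) − h(well F) = 142.67 − 137.32 = 5.35 m.

Δh ≈ 5.35 m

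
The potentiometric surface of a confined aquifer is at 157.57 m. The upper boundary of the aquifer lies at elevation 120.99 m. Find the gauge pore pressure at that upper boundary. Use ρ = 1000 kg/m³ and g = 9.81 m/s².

Pressure head at the aquifer top: ψ = h − z = 157.57 − 120.99 = 36.58 m.
P = ρgψ = 1000 × 9.81 × 36.58 = 358850 Pa ≈ 359 kPa.

P ≈ 359 kPa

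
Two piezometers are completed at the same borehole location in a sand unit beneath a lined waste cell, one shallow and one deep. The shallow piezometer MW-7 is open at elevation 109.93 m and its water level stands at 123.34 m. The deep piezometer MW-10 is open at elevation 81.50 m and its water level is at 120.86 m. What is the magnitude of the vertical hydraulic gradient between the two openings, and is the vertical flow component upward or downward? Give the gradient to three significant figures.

|i_v| ≈ 0.0872; vertical flow is downward

Total head at MW-7: h = 123.34 m (water level in the standpipe).
Total head at MW-10: h = 120.86 m.
Δh = h(MW-7) − h(MW-10) = 123.34 − 120.86 = 2.48 m.
Vertical separation Δz = 109.93 − 81.50 = 28.43 m.
|i_v| = |Δh| / Δz = 2.48 / 28.43 = 0.0872.
Head is higher in the shallow piezometer, so vertical flow is downward (recharge condition).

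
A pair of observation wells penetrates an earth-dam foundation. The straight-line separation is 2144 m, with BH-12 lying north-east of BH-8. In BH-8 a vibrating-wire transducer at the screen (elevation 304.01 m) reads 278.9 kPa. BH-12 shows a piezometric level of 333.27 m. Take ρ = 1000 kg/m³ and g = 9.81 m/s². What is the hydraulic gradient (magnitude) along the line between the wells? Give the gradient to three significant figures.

Pressure head at BH-8: ψ = P/(ρg) = 278.9×1000 / (1000 × 9.81) = 28.43 m.
Total head at BH-8: h = z + ψ = 304.01 + 28.43 = 332.44 m.
Total head at BH-12: h = 333.27 m (water level in the piezometer is the total head).
Head difference: h(BH-8) − h(BH-12) = 332.44 − 333.27 = -0.83 m.
Hydraulic gradient: i = |Δh| / L = 0.83 / 2144 = 0.000387.

i ≈ 0.000387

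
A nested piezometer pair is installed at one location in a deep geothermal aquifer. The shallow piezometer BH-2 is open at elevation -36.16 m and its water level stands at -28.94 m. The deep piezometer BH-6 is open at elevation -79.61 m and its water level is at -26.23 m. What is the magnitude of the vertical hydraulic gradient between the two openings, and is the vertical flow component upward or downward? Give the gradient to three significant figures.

|i_v| ≈ 0.0624; vertical flow is upward

Total head at BH-2: h = -28.94 m (water level in the standpipe).
Total head at BH-6: h = -26.23 m.
Δh = h(BH-2) − h(BH-6) = -28.94 − (-26.23) = -2.71 m.
Vertical separation Δz = -36.16 − (-79.61) = 43.45 m.
|i_v| = |Δh| / Δz = 2.71 / 43.45 = 0.0624.
Head is higher in the deep piezometer, so vertical flow is upward (discharge condition).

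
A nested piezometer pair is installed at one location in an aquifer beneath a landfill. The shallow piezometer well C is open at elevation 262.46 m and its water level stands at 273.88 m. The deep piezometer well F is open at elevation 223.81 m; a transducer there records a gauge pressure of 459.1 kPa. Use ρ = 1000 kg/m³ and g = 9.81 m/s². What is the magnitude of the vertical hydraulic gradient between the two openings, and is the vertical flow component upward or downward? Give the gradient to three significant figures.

|i_v| ≈ 0.0846; vertical flow is downward

Total head at well C: h = 273.88 m (water level in the standpipe).
Pressure head at well F: ψ = P/(ρg) = 459.1×1000 / (1000 × 9.81) = 46.80 m.
Total head at well F: h = z + ψ = 223.81 + 46.80 = 270.61 m.
Δh = h(well C) − h(well F) = 273.88 − 270.61 = 3.27 m.
Vertical separation Δz = 262.46 − 223.81 = 38.65 m.
|i_v| = |Δh| / Δz = 3.27 / 38.65 = 0.0846.
Head is higher in the shallow piezometer, so vertical flow is downward (recharge condition).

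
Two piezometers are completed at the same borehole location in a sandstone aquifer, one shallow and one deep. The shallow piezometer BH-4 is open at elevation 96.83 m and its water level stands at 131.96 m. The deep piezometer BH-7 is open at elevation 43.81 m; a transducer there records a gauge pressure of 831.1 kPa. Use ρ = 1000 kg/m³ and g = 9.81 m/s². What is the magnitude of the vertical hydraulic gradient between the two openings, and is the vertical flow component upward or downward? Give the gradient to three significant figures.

Total head at BH-4: h = 131.96 m (water level in the standpipe).
Pressure head at BH-7: ψ = P/(ρg) = 831.1×1000 / (1000 × 9.81) = 84.72 m.
Total head at BH-7: h = z + ψ = 43.81 + 84.72 = 128.53 m.
Δh = h(BH-4) − h(BH-7) = 131.96 − 128.53 = 3.43 m.
Vertical separation Δz = 96.83 − 43.81 = 53.02 m.
|i_v| = |Δh| / Δz = 3.43 / 53.02 = 0.0647.
Head is higher in the shallow piezometer, so vertical flow is downward (recharge condition).

|i_v| ≈ 0.0647; vertical flow is downward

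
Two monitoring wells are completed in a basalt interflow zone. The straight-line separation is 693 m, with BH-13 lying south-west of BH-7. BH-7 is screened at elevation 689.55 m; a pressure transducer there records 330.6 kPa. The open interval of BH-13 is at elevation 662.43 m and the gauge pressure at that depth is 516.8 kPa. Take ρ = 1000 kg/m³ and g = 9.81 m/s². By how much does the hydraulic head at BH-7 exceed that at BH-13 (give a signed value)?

Pressure head at BH-7: ψ = P/(ρg) = 330.6×1000 / (1000 × 9.81) = 33.70 m.
Total head at BH-7: h = z + ψ = 689.55 + 33.70 = 723.25 m.
Pressure head at BH-13: ψ = P/(ρg) = 516.8×1000 / (1000 × 9.81) = 52.68 m.
Total head at BH-13: h = z + ψ = 662.43 + 52.68 = 715.11 m.
Head difference: h(BH-7) − h(BH-13) = 723.25 − 715.11 = 8.14 m.

Δh ≈ 8.14 m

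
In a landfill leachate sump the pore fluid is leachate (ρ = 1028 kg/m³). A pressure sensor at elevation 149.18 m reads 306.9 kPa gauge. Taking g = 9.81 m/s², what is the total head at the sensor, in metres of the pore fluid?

h ≈ 179.61 m

ψ = P/(ρg) = 306.9×1000 / (1028 × 9.81) = 30.43 m.
h = z + ψ = 149.18 + 30.43 = 179.61 m.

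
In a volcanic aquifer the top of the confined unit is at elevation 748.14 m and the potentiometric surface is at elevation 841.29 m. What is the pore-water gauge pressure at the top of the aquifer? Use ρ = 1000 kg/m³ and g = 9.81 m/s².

Pressure head at the aquifer top: ψ = h − z = 841.29 − 748.14 = 93.15 m.
P = ρgψ = 1000 × 9.81 × 93.15 = 913801 Pa ≈ 914 kPa.

P ≈ 914 kPa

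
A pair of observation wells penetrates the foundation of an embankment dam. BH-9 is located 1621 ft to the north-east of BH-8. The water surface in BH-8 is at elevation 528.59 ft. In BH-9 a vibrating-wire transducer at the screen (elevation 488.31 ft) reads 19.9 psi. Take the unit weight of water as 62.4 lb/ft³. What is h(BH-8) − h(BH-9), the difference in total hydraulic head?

Total head at BH-8: h = 528.59 ft (water level in the piezometer is the total head).
Pressure head at BH-9: ψ = 144·P/γ = 144 × 19.9 / 62.4 = 45.92 ft.
Total head at BH-9: h = z + ψ = 488.31 + 45.92 = 534.23 ft.
Head difference: h(BH-8) − h(BH-9) = 528.59 − 534.23 = -5.64 ft.

Δh ≈ -5.64 ft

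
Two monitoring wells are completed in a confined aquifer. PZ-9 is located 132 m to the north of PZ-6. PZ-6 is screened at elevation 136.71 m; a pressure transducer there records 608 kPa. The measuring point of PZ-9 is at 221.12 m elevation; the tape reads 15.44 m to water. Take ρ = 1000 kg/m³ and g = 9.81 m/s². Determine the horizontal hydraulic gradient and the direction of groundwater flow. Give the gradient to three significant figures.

Pressure head at PZ-6: ψ = P/(ρg) = 608×1000 / (1000 × 9.81) = 61.98 m.
Total head at PZ-6: h = z + ψ = 136.71 + 61.98 = 198.69 m.
Total head at PZ-9: h = 221.12 − 15.44 = 205.68 m.
Head difference: h(PZ-6) − h(PZ-9) = 198.69 − 205.68 = -6.99 m.
Hydraulic gradient: i = |Δh| / L = 6.99 / 132 = 0.0530.
Flow is from higher to lower head: from PZ-9 toward PZ-6, i.e. toward the south.

i ≈ 0.0530; groundwater flows toward the south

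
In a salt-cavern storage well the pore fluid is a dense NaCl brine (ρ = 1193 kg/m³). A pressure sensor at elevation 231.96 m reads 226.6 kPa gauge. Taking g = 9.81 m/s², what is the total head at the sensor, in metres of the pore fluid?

h ≈ 251.32 m

ψ = P/(ρg) = 226.6×1000 / (1193 × 9.81) = 19.36 m.
h = z + ψ = 231.96 + 19.36 = 251.32 m.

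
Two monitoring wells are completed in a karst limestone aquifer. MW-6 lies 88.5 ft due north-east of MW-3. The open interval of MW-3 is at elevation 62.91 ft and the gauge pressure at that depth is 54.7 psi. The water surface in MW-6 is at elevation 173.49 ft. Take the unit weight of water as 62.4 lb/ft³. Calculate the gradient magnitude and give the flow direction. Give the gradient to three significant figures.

i ≈ 0.177; groundwater flows toward the north-east

Pressure head at MW-3: ψ = 144·P/γ = 144 × 54.7 / 62.4 = 126.23 ft.
Total head at MW-3: h = z + ψ = 62.91 + 126.23 = 189.14 ft.
Total head at MW-6: h = 173.49 ft (water level in the piezometer is the total head).
Head difference: h(MW-3) − h(MW-6) = 189.14 − 173.49 = 15.65 ft.
Hydraulic gradient: i = |Δh| / L = 15.65 / 88.5 = 0.177.
Flow is from higher to lower head: from MW-3 toward MW-6, i.e. toward the north-east.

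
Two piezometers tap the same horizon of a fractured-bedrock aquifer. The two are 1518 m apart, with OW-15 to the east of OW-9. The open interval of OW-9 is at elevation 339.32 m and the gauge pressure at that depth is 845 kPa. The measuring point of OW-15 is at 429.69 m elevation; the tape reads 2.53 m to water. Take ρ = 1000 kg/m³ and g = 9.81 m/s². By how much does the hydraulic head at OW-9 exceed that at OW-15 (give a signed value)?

Pressure head at OW-9: ψ = P/(ρg) = 845×1000 / (1000 × 9.81) = 86.14 m.
Total head at OW-9: h = z + ψ = 339.32 + 86.14 = 425.46 m.
Total head at OW-15: h = 429.69 − 2.53 = 427.16 m.
Head difference: h(OW-9) − h(OW-15) = 425.46 − 427.16 = -1.70 m.

Δh ≈ -1.70 m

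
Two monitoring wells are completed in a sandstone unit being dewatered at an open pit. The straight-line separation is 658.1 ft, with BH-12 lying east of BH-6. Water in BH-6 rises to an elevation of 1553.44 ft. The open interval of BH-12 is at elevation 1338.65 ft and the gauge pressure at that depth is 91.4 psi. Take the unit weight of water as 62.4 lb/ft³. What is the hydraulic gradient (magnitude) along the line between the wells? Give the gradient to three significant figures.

i ≈ 0.00588

Total head at BH-6: h = 1553.44 ft (water level in the piezometer is the total head).
Pressure head at BH-12: ψ = 144·P/γ = 144 × 91.4 / 62.4 = 210.92 ft.
Total head at BH-12: h = z + ψ = 1338.65 + 210.92 = 1549.57 ft.
Head difference: h(BH-6) − h(BH-12) = 1553.44 − 1549.57 = 3.87 ft.
Hydraulic gradient: i = |Δh| / L = 3.87 / 658.1 = 0.00588.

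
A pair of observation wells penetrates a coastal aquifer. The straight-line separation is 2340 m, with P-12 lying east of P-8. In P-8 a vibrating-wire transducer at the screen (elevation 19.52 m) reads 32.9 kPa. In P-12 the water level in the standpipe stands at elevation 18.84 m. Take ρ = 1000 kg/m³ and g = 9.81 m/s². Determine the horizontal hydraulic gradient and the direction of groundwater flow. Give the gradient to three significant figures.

Pressure head at P-8: ψ = P/(ρg) = 32.9×1000 / (1000 × 9.81) = 3.35 m.
Total head at P-8: h = z + ψ = 19.52 + 3.35 = 22.87 m.
Total head at P-12: h = 18.84 m (water level in the piezometer is the total head).
Head difference: h(P-8) − h(P-12) = 22.87 − 18.84 = 4.03 m.
Hydraulic gradient: i = |Δh| / L = 4.03 / 2340 = 0.00172.
Flow is from higher to lower head: from P-8 toward P-12, i.e. toward the east.

i ≈ 0.00172; groundwater flows toward the east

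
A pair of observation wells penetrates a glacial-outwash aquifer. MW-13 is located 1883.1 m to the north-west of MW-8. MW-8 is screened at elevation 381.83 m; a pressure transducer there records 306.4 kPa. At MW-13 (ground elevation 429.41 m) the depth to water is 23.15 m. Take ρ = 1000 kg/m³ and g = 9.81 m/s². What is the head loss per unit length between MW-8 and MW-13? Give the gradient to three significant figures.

Pressure head at MW-8: ψ = P/(ρg) = 306.4×1000 / (1000 × 9.81) = 31.23 m.
Total head at MW-8: h = z + ψ = 381.83 + 31.23 = 413.06 m.
Total head at MW-13: h = 429.41 − 23.15 = 406.26 m.
Head difference: h(MW-8) − h(MW-13) = 413.06 − 406.26 = 6.80 m.
Hydraulic gradient: i = |Δh| / L = 6.80 / 1883.1 = 0.00361.

i ≈ 0.00361 m/m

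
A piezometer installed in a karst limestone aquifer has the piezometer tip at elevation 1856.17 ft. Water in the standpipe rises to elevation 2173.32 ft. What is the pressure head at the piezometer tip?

ψ ≈ 317.15 ft

Total head h = 2173.32 ft (the water-surface elevation in the piezometer).
Pressure head ψ = h − z = 2173.32 − 1856.17 = 317.15 ft.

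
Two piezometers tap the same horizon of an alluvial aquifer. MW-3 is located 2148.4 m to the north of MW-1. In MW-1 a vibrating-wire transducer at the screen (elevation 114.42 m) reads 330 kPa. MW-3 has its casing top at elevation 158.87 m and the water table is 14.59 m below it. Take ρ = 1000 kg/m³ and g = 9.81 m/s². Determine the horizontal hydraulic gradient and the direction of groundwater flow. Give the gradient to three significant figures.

Pressure head at MW-1: ψ = P/(ρg) = 330×1000 / (1000 × 9.81) = 33.64 m.
Total head at MW-1: h = z + ψ = 114.42 + 33.64 = 148.06 m.
Total head at MW-3: h = 158.87 − 14.59 = 144.28 m.
Head difference: h(MW-1) − h(MW-3) = 148.06 − 144.28 = 3.78 m.
Hydraulic gradient: i = |Δh| / L = 3.78 / 2148.4 = 0.00176.
Flow is from higher to lower head: from MW-1 toward MW-3, i.e. toward the north.

i ≈ 0.00176; groundwater flows toward the north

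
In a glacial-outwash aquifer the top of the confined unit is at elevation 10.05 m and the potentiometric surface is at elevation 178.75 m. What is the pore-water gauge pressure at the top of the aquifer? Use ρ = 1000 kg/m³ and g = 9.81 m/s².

P ≈ 1650 kPa

Pressure head at the aquifer top: ψ = h − z = 178.75 − 10.05 = 168.70 m.
P = ρgψ = 1000 × 9.81 × 168.70 = 1654947 Pa ≈ 1650 kPa.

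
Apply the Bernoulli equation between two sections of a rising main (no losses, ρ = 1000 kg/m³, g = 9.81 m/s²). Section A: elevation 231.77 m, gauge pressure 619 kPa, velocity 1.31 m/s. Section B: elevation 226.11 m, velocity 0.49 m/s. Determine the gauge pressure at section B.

Pressure head at A: ψ₁ = P₁/(ρg) = 619×1000 / (1000 × 9.81) = 63.10 m.
Velocity heads: v₁²/2g = 1.31²/19.62 = 0.087 m; v₂²/2g = 0.49²/19.62 = 0.012 m.
Total head H = z₁ + ψ₁ + v₁²/2g = 231.77 + 63.10 + 0.087 = 294.96 m.
ψ₂ = H − z₂ − v₂²/2g = 294.96 − 226.11 − 0.012 = 68.84 m.
P₂ = ρgψ₂ = 1000 × 9.81 × 68.84 ≈ 675 kPa.

P₂ ≈ 675 kPa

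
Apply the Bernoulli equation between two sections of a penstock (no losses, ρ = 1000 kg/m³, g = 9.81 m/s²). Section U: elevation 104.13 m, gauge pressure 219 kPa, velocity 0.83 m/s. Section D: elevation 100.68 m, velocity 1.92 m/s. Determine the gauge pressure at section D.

Pressure head at U: ψ₁ = P₁/(ρg) = 219×1000 / (1000 × 9.81) = 22.32 m.
Velocity heads: v₁²/2g = 0.83²/19.62 = 0.035 m; v₂²/2g = 1.92²/19.62 = 0.188 m.
Total head H = z₁ + ψ₁ + v₁²/2g = 104.13 + 22.32 + 0.035 = 126.48 m.
ψ₂ = H − z₂ − v₂²/2g = 126.48 − 100.68 − 0.188 = 25.61 m.
P₂ = ρgψ₂ = 1000 × 9.81 × 25.61 ≈ 251 kPa.

P₂ ≈ 251 kPa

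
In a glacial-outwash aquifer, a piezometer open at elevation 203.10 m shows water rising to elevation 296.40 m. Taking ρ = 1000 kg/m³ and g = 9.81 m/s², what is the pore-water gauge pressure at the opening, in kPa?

P ≈ 915 kPa

Pressure head ψ = h − z = 296.40 − 203.10 = 93.30 m.
P = ρgψ = 1000 × 9.81 × 93.30 = 915273 Pa ≈ 915 kPa.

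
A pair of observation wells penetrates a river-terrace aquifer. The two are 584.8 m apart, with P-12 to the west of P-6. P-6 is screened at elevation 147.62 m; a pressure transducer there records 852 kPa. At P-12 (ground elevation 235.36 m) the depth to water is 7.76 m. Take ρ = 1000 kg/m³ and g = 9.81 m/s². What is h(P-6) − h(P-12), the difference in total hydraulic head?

Δh ≈ 6.87 m

Pressure head at P-6: ψ = P/(ρg) = 852×1000 / (1000 × 9.81) = 86.85 m.
Total head at P-6: h = z + ψ = 147.62 + 86.85 = 234.47 m.
Total head at P-12: h = 235.36 − 7.76 = 227.60 m.
Head difference: h(P-6) − h(P-12) = 234.47 − 227.60 = 6.87 m.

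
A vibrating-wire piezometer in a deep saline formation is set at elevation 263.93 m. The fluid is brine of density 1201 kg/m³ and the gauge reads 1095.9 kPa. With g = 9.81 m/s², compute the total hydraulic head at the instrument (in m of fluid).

ψ = P/(ρg) = 1095.9×1000 / (1201 × 9.81) = 93.02 m.
h = z + ψ = 263.93 + 93.02 = 356.95 m.

h ≈ 356.95 m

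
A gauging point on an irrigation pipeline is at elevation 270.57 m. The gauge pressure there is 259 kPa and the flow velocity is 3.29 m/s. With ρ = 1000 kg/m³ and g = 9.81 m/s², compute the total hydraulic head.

Pressure head ψ = P/(ρg) = 259×1000 / (1000 × 9.81) = 26.40 m.
Velocity head = v²/(2g) = 3.29² / (2 × 9.81) = 0.552 m.
h = z + ψ + v²/(2g) = 270.57 + 26.40 + 0.552 = 297.52 m.

h ≈ 297.52 m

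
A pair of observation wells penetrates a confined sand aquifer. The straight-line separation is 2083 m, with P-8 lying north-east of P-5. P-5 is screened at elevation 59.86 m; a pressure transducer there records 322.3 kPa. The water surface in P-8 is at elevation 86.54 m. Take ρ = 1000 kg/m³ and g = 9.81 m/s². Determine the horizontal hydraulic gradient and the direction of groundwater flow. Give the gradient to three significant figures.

Pressure head at P-5: ψ = P/(ρg) = 322.3×1000 / (1000 × 9.81) = 32.85 m.
Total head at P-5: h = z + ψ = 59.86 + 32.85 = 92.71 m.
Total head at P-8: h = 86.54 m (water level in the piezometer is the total head).
Head difference: h(P-5) − h(P-8) = 92.71 − 86.54 = 6.17 m.
Hydraulic gradient: i = |Δh| / L = 6.17 / 2083 = 0.00296.
Flow is from higher to lower head: from P-5 toward P-8, i.e. toward the north-east.

i ≈ 0.00296; groundwater flows toward the north-east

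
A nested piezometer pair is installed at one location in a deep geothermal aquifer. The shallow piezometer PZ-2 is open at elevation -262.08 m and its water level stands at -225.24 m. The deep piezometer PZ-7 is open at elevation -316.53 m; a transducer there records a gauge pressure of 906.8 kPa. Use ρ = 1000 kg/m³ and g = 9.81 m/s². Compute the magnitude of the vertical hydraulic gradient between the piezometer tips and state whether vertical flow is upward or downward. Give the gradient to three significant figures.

|i_v| ≈ 0.0211; vertical flow is upward

Total head at PZ-2: h = -225.24 m (water level in the standpipe).
Pressure head at PZ-7: ψ = P/(ρg) = 906.8×1000 / (1000 × 9.81) = 92.44 m.
Total head at PZ-7: h = z + ψ = -316.53 + 92.44 = -224.09 m.
Δh = h(PZ-2) − h(PZ-7) = -225.24 − (-224.09) = -1.15 m.
Vertical separation Δz = -262.08 − (-316.53) = 54.45 m.
|i_v| = |Δh| / Δz = 1.15 / 54.45 = 0.0211.
Head is higher in the deep piezometer, so vertical flow is upward (discharge condition).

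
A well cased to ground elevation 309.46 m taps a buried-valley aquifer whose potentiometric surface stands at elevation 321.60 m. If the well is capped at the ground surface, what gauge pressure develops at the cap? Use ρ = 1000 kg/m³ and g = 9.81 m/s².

Head above the cap: Δh = 321.60 − 309.46 = 12.14 m.
P = ρgΔh = 1000 × 9.81 × 12.14 = 119093 Pa ≈ 119 kPa.

P ≈ 119 kPa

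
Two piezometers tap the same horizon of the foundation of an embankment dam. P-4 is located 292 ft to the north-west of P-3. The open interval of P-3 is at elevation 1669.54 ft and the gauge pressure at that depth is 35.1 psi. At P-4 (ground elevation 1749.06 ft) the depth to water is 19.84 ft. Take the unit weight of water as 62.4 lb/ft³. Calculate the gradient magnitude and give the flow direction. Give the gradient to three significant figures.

i ≈ 0.0730; groundwater flows toward the north-west

Pressure head at P-3: ψ = 144·P/γ = 144 × 35.1 / 62.4 = 81.00 ft.
Total head at P-3: h = z + ψ = 1669.54 + 81.00 = 1750.54 ft.
Total head at P-4: h = 1749.06 − 19.84 = 1729.22 ft.
Head difference: h(P-3) − h(P-4) = 1750.54 − 1729.22 = 21.32 ft.
Hydraulic gradient: i = |Δh| / L = 21.32 / 292 = 0.0730.
Flow is from higher to lower head: from P-3 toward P-4, i.e. toward the north-west.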